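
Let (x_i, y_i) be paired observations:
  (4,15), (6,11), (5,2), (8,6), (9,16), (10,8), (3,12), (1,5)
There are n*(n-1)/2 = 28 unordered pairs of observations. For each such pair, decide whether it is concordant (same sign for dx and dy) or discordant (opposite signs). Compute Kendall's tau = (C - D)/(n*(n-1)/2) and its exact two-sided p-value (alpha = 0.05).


Step 1: Enumerate the 28 unordered pairs (i,j) with i<j and classify each by sign(x_j-x_i) * sign(y_j-y_i).
  (1,2):dx=+2,dy=-4->D; (1,3):dx=+1,dy=-13->D; (1,4):dx=+4,dy=-9->D; (1,5):dx=+5,dy=+1->C
  (1,6):dx=+6,dy=-7->D; (1,7):dx=-1,dy=-3->C; (1,8):dx=-3,dy=-10->C; (2,3):dx=-1,dy=-9->C
  (2,4):dx=+2,dy=-5->D; (2,5):dx=+3,dy=+5->C; (2,6):dx=+4,dy=-3->D; (2,7):dx=-3,dy=+1->D
  (2,8):dx=-5,dy=-6->C; (3,4):dx=+3,dy=+4->C; (3,5):dx=+4,dy=+14->C; (3,6):dx=+5,dy=+6->C
  (3,7):dx=-2,dy=+10->D; (3,8):dx=-4,dy=+3->D; (4,5):dx=+1,dy=+10->C; (4,6):dx=+2,dy=+2->C
  (4,7):dx=-5,dy=+6->D; (4,8):dx=-7,dy=-1->C; (5,6):dx=+1,dy=-8->D; (5,7):dx=-6,dy=-4->C
  (5,8):dx=-8,dy=-11->C; (6,7):dx=-7,dy=+4->D; (6,8):dx=-9,dy=-3->C; (7,8):dx=-2,dy=-7->C
Step 2: C = 16, D = 12, total pairs = 28.
Step 3: tau = (C - D)/(n(n-1)/2) = (16 - 12)/28 = 0.142857.
Step 4: Exact two-sided p-value (enumerate n! = 40320 permutations of y under H0): p = 0.719544.
Step 5: alpha = 0.05. fail to reject H0.

tau_b = 0.1429 (C=16, D=12), p = 0.719544, fail to reject H0.


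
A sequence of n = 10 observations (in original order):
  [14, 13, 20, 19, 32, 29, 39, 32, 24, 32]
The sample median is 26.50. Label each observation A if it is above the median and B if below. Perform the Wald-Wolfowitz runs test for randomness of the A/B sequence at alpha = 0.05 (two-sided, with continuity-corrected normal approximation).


Step 1: Compute median = 26.50; label A = above, B = below.
Labels in order: BBBBAAAABA  (n_A = 5, n_B = 5)
Step 2: Count runs R = 4.
Step 3: Under H0 (random ordering), E[R] = 2*n_A*n_B/(n_A+n_B) + 1 = 2*5*5/10 + 1 = 6.0000.
        Var[R] = 2*n_A*n_B*(2*n_A*n_B - n_A - n_B) / ((n_A+n_B)^2 * (n_A+n_B-1)) = 2000/900 = 2.2222.
        SD[R] = 1.4907.
Step 4: Continuity-corrected z = (R + 0.5 - E[R]) / SD[R] = (4 + 0.5 - 6.0000) / 1.4907 = -1.0062.
Step 5: Two-sided p-value via normal approximation = 2*(1 - Phi(|z|)) = 0.314305.
Step 6: alpha = 0.05. fail to reject H0.

R = 4, z = -1.0062, p = 0.314305, fail to reject H0.


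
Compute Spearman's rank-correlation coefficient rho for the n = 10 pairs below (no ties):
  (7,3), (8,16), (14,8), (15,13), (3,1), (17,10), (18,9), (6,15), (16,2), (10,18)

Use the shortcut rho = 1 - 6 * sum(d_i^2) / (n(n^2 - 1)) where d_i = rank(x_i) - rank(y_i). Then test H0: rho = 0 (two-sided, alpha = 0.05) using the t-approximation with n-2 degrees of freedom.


Step 1: Rank x and y separately (midranks; no ties here).
rank(x): 7->3, 8->4, 14->6, 15->7, 3->1, 17->9, 18->10, 6->2, 16->8, 10->5
rank(y): 3->3, 16->9, 8->4, 13->7, 1->1, 10->6, 9->5, 15->8, 2->2, 18->10
Step 2: d_i = R_x(i) - R_y(i); compute d_i^2.
  (3-3)^2=0, (4-9)^2=25, (6-4)^2=4, (7-7)^2=0, (1-1)^2=0, (9-6)^2=9, (10-5)^2=25, (2-8)^2=36, (8-2)^2=36, (5-10)^2=25
sum(d^2) = 160.
Step 3: rho = 1 - 6*160 / (10*(10^2 - 1)) = 1 - 960/990 = 0.030303.
Step 4: Under H0, t = rho * sqrt((n-2)/(1-rho^2)) = 0.0857 ~ t(8).
Step 5: Two-sided p-value from the t-distribution with 8 df = 0.933773.
Step 6: alpha = 0.05. fail to reject H0.

rho = 0.0303, p = 0.933773, fail to reject H0 at alpha = 0.05.


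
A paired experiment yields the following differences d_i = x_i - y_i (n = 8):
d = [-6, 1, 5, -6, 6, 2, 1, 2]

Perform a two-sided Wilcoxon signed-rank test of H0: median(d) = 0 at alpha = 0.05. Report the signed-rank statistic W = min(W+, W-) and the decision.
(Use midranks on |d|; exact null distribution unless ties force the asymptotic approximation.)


Step 1: Drop any zero differences (none here) and take |d_i|.
|d| = [6, 1, 5, 6, 6, 2, 1, 2]
Step 2: Midrank |d_i| (ties get averaged ranks).
ranks: |6|->7, |1|->1.5, |5|->5, |6|->7, |6|->7, |2|->3.5, |1|->1.5, |2|->3.5
Step 3: Attach original signs; sum ranks with positive sign and with negative sign.
W+ = 1.5 + 5 + 7 + 3.5 + 1.5 + 3.5 = 22
W- = 7 + 7 = 14
(Check: W+ + W- = 36 should equal n(n+1)/2 = 36.)
Step 4: Test statistic W = min(W+, W-) = 14.
Step 5: Ties in |d|, so use the tie-corrected normal approximation.
        E[W] = n(n+1)/4 = 8*9/4 = 18.
        Tie groups: |d|=1 (t=2), |d|=2 (t=2), |d|=6 (t=3); sum(t^3 - t) = 36.
        Var[W] = n(n+1)(2n+1)/24 - sum(t^3-t)/48 = 1224/24 - 36/48 = 50.25.
        z = (W - E[W]) / sqrt(Var[W]) = (14 - 18) / 7.0887 = -0.5643.
        Two-sided p = 2*Phi(z) = 0.572566.
Step 6: alpha = 0.05. fail to reject H0.

W+ = 22, W- = 14, W = min = 14, p = 0.572566, fail to reject H0.


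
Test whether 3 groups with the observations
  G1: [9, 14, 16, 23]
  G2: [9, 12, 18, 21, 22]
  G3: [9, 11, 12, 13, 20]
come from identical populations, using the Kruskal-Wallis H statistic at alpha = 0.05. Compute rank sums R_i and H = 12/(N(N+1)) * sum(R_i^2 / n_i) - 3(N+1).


Step 1: Combine all N = 14 observations and assign midranks.
sorted (value, group, rank): (9,G1,2), (9,G2,2), (9,G3,2), (11,G3,4), (12,G2,5.5), (12,G3,5.5), (13,G3,7), (14,G1,8), (16,G1,9), (18,G2,10), (20,G3,11), (21,G2,12), (22,G2,13), (23,G1,14)
Step 2: Sum ranks within each group.
R_1 = 33 (n_1 = 4)
R_2 = 42.5 (n_2 = 5)
R_3 = 29.5 (n_3 = 5)
Step 3: H = 12/(N(N+1)) * sum(R_i^2/n_i) - 3(N+1)
     = 12/(14*15) * (33^2/4 + 42.5^2/5 + 29.5^2/5) - 3*15
     = 0.057143 * 807.55 - 45
     = 1.145714.
Step 4: Ties present; correction factor C = 1 - 30/(14^3 - 14) = 0.989011. Corrected H = 1.145714 / 0.989011 = 1.158444.
Step 5: Under H0, H ~ chi^2(2); p-value = 0.560334.
Step 6: alpha = 0.05. fail to reject H0.

H = 1.1584, df = 2, p = 0.560334, fail to reject H0.


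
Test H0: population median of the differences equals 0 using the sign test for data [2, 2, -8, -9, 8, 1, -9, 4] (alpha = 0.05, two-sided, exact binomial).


Step 1: Discard zero differences. Original n = 8; n_eff = number of nonzero differences = 8.
Nonzero differences (with sign): +2, +2, -8, -9, +8, +1, -9, +4
Step 2: Count signs: positive = 5, negative = 3.
Step 3: Under H0: P(positive) = 0.5, so the number of positives S ~ Bin(8, 0.5).
Step 4: Two-sided exact p-value = sum of Bin(8,0.5) probabilities at or below the observed probability = 0.726562.
Step 5: alpha = 0.05. fail to reject H0.

n_eff = 8, pos = 5, neg = 3, p = 0.726562, fail to reject H0.


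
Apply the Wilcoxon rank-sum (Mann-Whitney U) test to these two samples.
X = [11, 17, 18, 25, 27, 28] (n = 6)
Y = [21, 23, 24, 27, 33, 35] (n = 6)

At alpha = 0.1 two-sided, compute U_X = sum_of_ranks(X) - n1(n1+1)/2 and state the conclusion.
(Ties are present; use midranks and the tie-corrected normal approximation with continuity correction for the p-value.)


Step 1: Combine and sort all 12 observations; assign midranks.
sorted (value, group): (11,X), (17,X), (18,X), (21,Y), (23,Y), (24,Y), (25,X), (27,X), (27,Y), (28,X), (33,Y), (35,Y)
ranks: 11->1, 17->2, 18->3, 21->4, 23->5, 24->6, 25->7, 27->8.5, 27->8.5, 28->10, 33->11, 35->12
Step 2: Rank sum for X: R1 = 1 + 2 + 3 + 7 + 8.5 + 10 = 31.5.
Step 3: U_X = R1 - n1(n1+1)/2 = 31.5 - 6*7/2 = 31.5 - 21 = 10.5.
       U_Y = n1*n2 - U_X = 36 - 10.5 = 25.5.
Step 4: Ties are present, so use the tie-corrected normal approximation (with continuity correction) for the p-value.
Step 5: p-value = 0.261496; compare to alpha = 0.1. fail to reject H0.

U_X = 10.5, p = 0.261496, fail to reject H0 at alpha = 0.1.


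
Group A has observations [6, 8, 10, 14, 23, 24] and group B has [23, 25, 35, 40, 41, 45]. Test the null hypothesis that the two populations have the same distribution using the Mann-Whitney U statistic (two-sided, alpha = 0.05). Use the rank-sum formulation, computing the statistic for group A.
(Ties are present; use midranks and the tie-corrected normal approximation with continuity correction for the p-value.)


Step 1: Combine and sort all 12 observations; assign midranks.
sorted (value, group): (6,X), (8,X), (10,X), (14,X), (23,X), (23,Y), (24,X), (25,Y), (35,Y), (40,Y), (41,Y), (45,Y)
ranks: 6->1, 8->2, 10->3, 14->4, 23->5.5, 23->5.5, 24->7, 25->8, 35->9, 40->10, 41->11, 45->12
Step 2: Rank sum for X: R1 = 1 + 2 + 3 + 4 + 5.5 + 7 = 22.5.
Step 3: U_X = R1 - n1(n1+1)/2 = 22.5 - 6*7/2 = 22.5 - 21 = 1.5.
       U_Y = n1*n2 - U_X = 36 - 1.5 = 34.5.
Step 4: Ties are present, so use the tie-corrected normal approximation (with continuity correction) for the p-value.
Step 5: p-value = 0.010272; compare to alpha = 0.05. reject H0.

U_X = 1.5, p = 0.010272, reject H0 at alpha = 0.05.


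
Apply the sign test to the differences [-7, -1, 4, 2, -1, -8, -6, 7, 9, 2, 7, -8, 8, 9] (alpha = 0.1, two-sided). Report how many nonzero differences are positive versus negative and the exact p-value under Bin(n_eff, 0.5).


Step 1: Discard zero differences. Original n = 14; n_eff = number of nonzero differences = 14.
Nonzero differences (with sign): -7, -1, +4, +2, -1, -8, -6, +7, +9, +2, +7, -8, +8, +9
Step 2: Count signs: positive = 8, negative = 6.
Step 3: Under H0: P(positive) = 0.5, so the number of positives S ~ Bin(14, 0.5).
Step 4: Two-sided exact p-value = sum of Bin(14,0.5) probabilities at or below the observed probability = 0.790527.
Step 5: alpha = 0.1. fail to reject H0.

n_eff = 14, pos = 8, neg = 6, p = 0.790527, fail to reject H0.


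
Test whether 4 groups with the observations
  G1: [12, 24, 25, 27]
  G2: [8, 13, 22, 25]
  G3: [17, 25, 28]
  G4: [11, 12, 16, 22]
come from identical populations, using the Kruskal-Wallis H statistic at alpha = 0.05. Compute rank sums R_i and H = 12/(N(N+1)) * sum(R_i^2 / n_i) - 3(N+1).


Step 1: Combine all N = 15 observations and assign midranks.
sorted (value, group, rank): (8,G2,1), (11,G4,2), (12,G1,3.5), (12,G4,3.5), (13,G2,5), (16,G4,6), (17,G3,7), (22,G2,8.5), (22,G4,8.5), (24,G1,10), (25,G1,12), (25,G2,12), (25,G3,12), (27,G1,14), (28,G3,15)
Step 2: Sum ranks within each group.
R_1 = 39.5 (n_1 = 4)
R_2 = 26.5 (n_2 = 4)
R_3 = 34 (n_3 = 3)
R_4 = 20 (n_4 = 4)
Step 3: H = 12/(N(N+1)) * sum(R_i^2/n_i) - 3(N+1)
     = 12/(15*16) * (39.5^2/4 + 26.5^2/4 + 34^2/3 + 20^2/4) - 3*16
     = 0.050000 * 1050.96 - 48
     = 4.547917.
Step 4: Ties present; correction factor C = 1 - 36/(15^3 - 15) = 0.989286. Corrected H = 4.547917 / 0.989286 = 4.597172.
Step 5: Under H0, H ~ chi^2(3); p-value = 0.203785.
Step 6: alpha = 0.05. fail to reject H0.

H = 4.5972, df = 3, p = 0.203785, fail to reject H0.


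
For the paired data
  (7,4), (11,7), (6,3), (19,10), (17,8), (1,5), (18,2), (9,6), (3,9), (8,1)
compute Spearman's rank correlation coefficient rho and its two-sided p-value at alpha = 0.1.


Step 1: Rank x and y separately (midranks; no ties here).
rank(x): 7->4, 11->7, 6->3, 19->10, 17->8, 1->1, 18->9, 9->6, 3->2, 8->5
rank(y): 4->4, 7->7, 3->3, 10->10, 8->8, 5->5, 2->2, 6->6, 9->9, 1->1
Step 2: d_i = R_x(i) - R_y(i); compute d_i^2.
  (4-4)^2=0, (7-7)^2=0, (3-3)^2=0, (10-10)^2=0, (8-8)^2=0, (1-5)^2=16, (9-2)^2=49, (6-6)^2=0, (2-9)^2=49, (5-1)^2=16
sum(d^2) = 130.
Step 3: rho = 1 - 6*130 / (10*(10^2 - 1)) = 1 - 780/990 = 0.212121.
Step 4: Under H0, t = rho * sqrt((n-2)/(1-rho^2)) = 0.6139 ~ t(8).
Step 5: Two-sided p-value from the t-distribution with 8 df = 0.556306.
Step 6: alpha = 0.1. fail to reject H0.

rho = 0.2121, p = 0.556306, fail to reject H0 at alpha = 0.1.


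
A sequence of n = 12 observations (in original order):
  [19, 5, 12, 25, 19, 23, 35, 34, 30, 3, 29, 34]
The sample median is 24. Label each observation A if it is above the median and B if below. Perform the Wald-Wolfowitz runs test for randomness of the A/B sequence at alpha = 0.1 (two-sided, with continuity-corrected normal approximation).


Step 1: Compute median = 24; label A = above, B = below.
Labels in order: BBBABBAAABAA  (n_A = 6, n_B = 6)
Step 2: Count runs R = 6.
Step 3: Under H0 (random ordering), E[R] = 2*n_A*n_B/(n_A+n_B) + 1 = 2*6*6/12 + 1 = 7.0000.
        Var[R] = 2*n_A*n_B*(2*n_A*n_B - n_A - n_B) / ((n_A+n_B)^2 * (n_A+n_B-1)) = 4320/1584 = 2.7273.
        SD[R] = 1.6514.
Step 4: Continuity-corrected z = (R + 0.5 - E[R]) / SD[R] = (6 + 0.5 - 7.0000) / 1.6514 = -0.3028.
Step 5: Two-sided p-value via normal approximation = 2*(1 - Phi(|z|)) = 0.762069.
Step 6: alpha = 0.1. fail to reject H0.

R = 6, z = -0.3028, p = 0.762069, fail to reject H0.


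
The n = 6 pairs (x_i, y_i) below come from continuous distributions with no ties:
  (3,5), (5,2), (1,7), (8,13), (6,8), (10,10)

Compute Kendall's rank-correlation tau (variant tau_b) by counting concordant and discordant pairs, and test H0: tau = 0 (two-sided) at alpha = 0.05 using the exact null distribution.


Step 1: Enumerate the 15 unordered pairs (i,j) with i<j and classify each by sign(x_j-x_i) * sign(y_j-y_i).
  (1,2):dx=+2,dy=-3->D; (1,3):dx=-2,dy=+2->D; (1,4):dx=+5,dy=+8->C; (1,5):dx=+3,dy=+3->C
  (1,6):dx=+7,dy=+5->C; (2,3):dx=-4,dy=+5->D; (2,4):dx=+3,dy=+11->C; (2,5):dx=+1,dy=+6->C
  (2,6):dx=+5,dy=+8->C; (3,4):dx=+7,dy=+6->C; (3,5):dx=+5,dy=+1->C; (3,6):dx=+9,dy=+3->C
  (4,5):dx=-2,dy=-5->C; (4,6):dx=+2,dy=-3->D; (5,6):dx=+4,dy=+2->C
Step 2: C = 11, D = 4, total pairs = 15.
Step 3: tau = (C - D)/(n(n-1)/2) = (11 - 4)/15 = 0.466667.
Step 4: Exact two-sided p-value (enumerate n! = 720 permutations of y under H0): p = 0.272222.
Step 5: alpha = 0.05. fail to reject H0.

tau_b = 0.4667 (C=11, D=4), p = 0.272222, fail to reject H0.


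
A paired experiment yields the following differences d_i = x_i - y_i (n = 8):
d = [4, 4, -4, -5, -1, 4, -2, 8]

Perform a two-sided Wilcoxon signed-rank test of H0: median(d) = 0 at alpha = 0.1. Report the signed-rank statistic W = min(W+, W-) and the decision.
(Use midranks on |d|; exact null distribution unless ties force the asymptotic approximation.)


Step 1: Drop any zero differences (none here) and take |d_i|.
|d| = [4, 4, 4, 5, 1, 4, 2, 8]
Step 2: Midrank |d_i| (ties get averaged ranks).
ranks: |4|->4.5, |4|->4.5, |4|->4.5, |5|->7, |1|->1, |4|->4.5, |2|->2, |8|->8
Step 3: Attach original signs; sum ranks with positive sign and with negative sign.
W+ = 4.5 + 4.5 + 4.5 + 8 = 21.5
W- = 4.5 + 7 + 1 + 2 = 14.5
(Check: W+ + W- = 36 should equal n(n+1)/2 = 36.)
Step 4: Test statistic W = min(W+, W-) = 14.5.
Step 5: Ties in |d|, so use the tie-corrected normal approximation.
        E[W] = n(n+1)/4 = 8*9/4 = 18.
        Tie groups: |d|=4 (t=4); sum(t^3 - t) = 60.
        Var[W] = n(n+1)(2n+1)/24 - sum(t^3-t)/48 = 1224/24 - 60/48 = 49.75.
        z = (W - E[W]) / sqrt(Var[W]) = (14.5 - 18) / 7.0534 = -0.4962.
        Two-sided p = 2*Phi(z) = 0.619741.
Step 6: alpha = 0.1. fail to reject H0.

W+ = 21.5, W- = 14.5, W = min = 14.5, p = 0.619741, fail to reject H0.


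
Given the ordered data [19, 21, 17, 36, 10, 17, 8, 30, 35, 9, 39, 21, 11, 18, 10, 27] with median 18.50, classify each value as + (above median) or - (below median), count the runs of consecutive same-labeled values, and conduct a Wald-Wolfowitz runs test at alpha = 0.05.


Step 1: Compute median = 18.50; label A = above, B = below.
Labels in order: AABABBBAABAABBBA  (n_A = 8, n_B = 8)
Step 2: Count runs R = 9.
Step 3: Under H0 (random ordering), E[R] = 2*n_A*n_B/(n_A+n_B) + 1 = 2*8*8/16 + 1 = 9.0000.
        Var[R] = 2*n_A*n_B*(2*n_A*n_B - n_A - n_B) / ((n_A+n_B)^2 * (n_A+n_B-1)) = 14336/3840 = 3.7333.
        SD[R] = 1.9322.
Step 4: R = E[R], so z = 0 with no continuity correction.
Step 5: Two-sided p-value via normal approximation = 2*(1 - Phi(|z|)) = 1.000000.
Step 6: alpha = 0.05. fail to reject H0.

R = 9, z = 0.0000, p = 1.000000, fail to reject H0.


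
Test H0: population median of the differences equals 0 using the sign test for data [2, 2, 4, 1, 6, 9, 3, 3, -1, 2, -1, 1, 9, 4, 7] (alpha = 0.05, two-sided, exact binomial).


Step 1: Discard zero differences. Original n = 15; n_eff = number of nonzero differences = 15.
Nonzero differences (with sign): +2, +2, +4, +1, +6, +9, +3, +3, -1, +2, -1, +1, +9, +4, +7
Step 2: Count signs: positive = 13, negative = 2.
Step 3: Under H0: P(positive) = 0.5, so the number of positives S ~ Bin(15, 0.5).
Step 4: Two-sided exact p-value = sum of Bin(15,0.5) probabilities at or below the observed probability = 0.007385.
Step 5: alpha = 0.05. reject H0.

n_eff = 15, pos = 13, neg = 2, p = 0.007385, reject H0.


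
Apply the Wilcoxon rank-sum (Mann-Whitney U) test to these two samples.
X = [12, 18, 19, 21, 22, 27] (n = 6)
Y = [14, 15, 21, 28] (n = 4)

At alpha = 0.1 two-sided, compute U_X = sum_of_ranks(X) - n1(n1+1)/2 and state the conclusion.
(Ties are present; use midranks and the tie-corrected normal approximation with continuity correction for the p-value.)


Step 1: Combine and sort all 10 observations; assign midranks.
sorted (value, group): (12,X), (14,Y), (15,Y), (18,X), (19,X), (21,X), (21,Y), (22,X), (27,X), (28,Y)
ranks: 12->1, 14->2, 15->3, 18->4, 19->5, 21->6.5, 21->6.5, 22->8, 27->9, 28->10
Step 2: Rank sum for X: R1 = 1 + 4 + 5 + 6.5 + 8 + 9 = 33.5.
Step 3: U_X = R1 - n1(n1+1)/2 = 33.5 - 6*7/2 = 33.5 - 21 = 12.5.
       U_Y = n1*n2 - U_X = 24 - 12.5 = 11.5.
Step 4: Ties are present, so use the tie-corrected normal approximation (with continuity correction) for the p-value.
Step 5: p-value = 1.000000; compare to alpha = 0.1. fail to reject H0.

U_X = 12.5, p = 1.000000, fail to reject H0 at alpha = 0.1.


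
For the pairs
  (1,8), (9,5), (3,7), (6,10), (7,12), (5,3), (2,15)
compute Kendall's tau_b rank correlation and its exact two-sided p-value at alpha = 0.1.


Step 1: Enumerate the 21 unordered pairs (i,j) with i<j and classify each by sign(x_j-x_i) * sign(y_j-y_i).
  (1,2):dx=+8,dy=-3->D; (1,3):dx=+2,dy=-1->D; (1,4):dx=+5,dy=+2->C; (1,5):dx=+6,dy=+4->C
  (1,6):dx=+4,dy=-5->D; (1,7):dx=+1,dy=+7->C; (2,3):dx=-6,dy=+2->D; (2,4):dx=-3,dy=+5->D
  (2,5):dx=-2,dy=+7->D; (2,6):dx=-4,dy=-2->C; (2,7):dx=-7,dy=+10->D; (3,4):dx=+3,dy=+3->C
  (3,5):dx=+4,dy=+5->C; (3,6):dx=+2,dy=-4->D; (3,7):dx=-1,dy=+8->D; (4,5):dx=+1,dy=+2->C
  (4,6):dx=-1,dy=-7->C; (4,7):dx=-4,dy=+5->D; (5,6):dx=-2,dy=-9->C; (5,7):dx=-5,dy=+3->D
  (6,7):dx=-3,dy=+12->D
Step 2: C = 9, D = 12, total pairs = 21.
Step 3: tau = (C - D)/(n(n-1)/2) = (9 - 12)/21 = -0.142857.
Step 4: Exact two-sided p-value (enumerate n! = 5040 permutations of y under H0): p = 0.772619.
Step 5: alpha = 0.1. fail to reject H0.

tau_b = -0.1429 (C=9, D=12), p = 0.772619, fail to reject H0.


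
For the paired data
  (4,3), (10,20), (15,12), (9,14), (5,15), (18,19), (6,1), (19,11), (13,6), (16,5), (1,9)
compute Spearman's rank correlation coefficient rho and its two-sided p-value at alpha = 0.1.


Step 1: Rank x and y separately (midranks; no ties here).
rank(x): 4->2, 10->6, 15->8, 9->5, 5->3, 18->10, 6->4, 19->11, 13->7, 16->9, 1->1
rank(y): 3->2, 20->11, 12->7, 14->8, 15->9, 19->10, 1->1, 11->6, 6->4, 5->3, 9->5
Step 2: d_i = R_x(i) - R_y(i); compute d_i^2.
  (2-2)^2=0, (6-11)^2=25, (8-7)^2=1, (5-8)^2=9, (3-9)^2=36, (10-10)^2=0, (4-1)^2=9, (11-6)^2=25, (7-4)^2=9, (9-3)^2=36, (1-5)^2=16
sum(d^2) = 166.
Step 3: rho = 1 - 6*166 / (11*(11^2 - 1)) = 1 - 996/1320 = 0.245455.
Step 4: Under H0, t = rho * sqrt((n-2)/(1-rho^2)) = 0.7596 ~ t(9).
Step 5: Two-sided p-value from the t-distribution with 9 df = 0.466922.
Step 6: alpha = 0.1. fail to reject H0.

rho = 0.2455, p = 0.466922, fail to reject H0 at alpha = 0.1.


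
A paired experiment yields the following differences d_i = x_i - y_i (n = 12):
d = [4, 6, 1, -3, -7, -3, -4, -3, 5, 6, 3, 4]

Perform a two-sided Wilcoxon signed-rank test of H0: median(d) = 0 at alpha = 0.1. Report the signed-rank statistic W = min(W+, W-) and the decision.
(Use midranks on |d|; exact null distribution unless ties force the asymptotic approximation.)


Step 1: Drop any zero differences (none here) and take |d_i|.
|d| = [4, 6, 1, 3, 7, 3, 4, 3, 5, 6, 3, 4]
Step 2: Midrank |d_i| (ties get averaged ranks).
ranks: |4|->7, |6|->10.5, |1|->1, |3|->3.5, |7|->12, |3|->3.5, |4|->7, |3|->3.5, |5|->9, |6|->10.5, |3|->3.5, |4|->7
Step 3: Attach original signs; sum ranks with positive sign and with negative sign.
W+ = 7 + 10.5 + 1 + 9 + 10.5 + 3.5 + 7 = 48.5
W- = 3.5 + 12 + 3.5 + 7 + 3.5 = 29.5
(Check: W+ + W- = 78 should equal n(n+1)/2 = 78.)
Step 4: Test statistic W = min(W+, W-) = 29.5.
Step 5: Ties in |d|, so use the tie-corrected normal approximation.
        E[W] = n(n+1)/4 = 12*13/4 = 39.
        Tie groups: |d|=3 (t=4), |d|=4 (t=3), |d|=6 (t=2); sum(t^3 - t) = 90.
        Var[W] = n(n+1)(2n+1)/24 - sum(t^3-t)/48 = 3900/24 - 90/48 = 160.625.
        z = (W - E[W]) / sqrt(Var[W]) = (29.5 - 39) / 12.6738 = -0.7496.
        Two-sided p = 2*Phi(z) = 0.453509.
Step 6: alpha = 0.1. fail to reject H0.

W+ = 48.5, W- = 29.5, W = min = 29.5, p = 0.453509, fail to reject H0.


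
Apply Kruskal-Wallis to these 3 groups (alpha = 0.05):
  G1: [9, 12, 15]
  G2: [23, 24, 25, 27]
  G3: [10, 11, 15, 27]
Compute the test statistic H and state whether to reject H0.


Step 1: Combine all N = 11 observations and assign midranks.
sorted (value, group, rank): (9,G1,1), (10,G3,2), (11,G3,3), (12,G1,4), (15,G1,5.5), (15,G3,5.5), (23,G2,7), (24,G2,8), (25,G2,9), (27,G2,10.5), (27,G3,10.5)
Step 2: Sum ranks within each group.
R_1 = 10.5 (n_1 = 3)
R_2 = 34.5 (n_2 = 4)
R_3 = 21 (n_3 = 4)
Step 3: H = 12/(N(N+1)) * sum(R_i^2/n_i) - 3(N+1)
     = 12/(11*12) * (10.5^2/3 + 34.5^2/4 + 21^2/4) - 3*12
     = 0.090909 * 444.562 - 36
     = 4.414773.
Step 4: Ties present; correction factor C = 1 - 12/(11^3 - 11) = 0.990909. Corrected H = 4.414773 / 0.990909 = 4.455275.
Step 5: Under H0, H ~ chi^2(2); p-value = 0.107783.
Step 6: alpha = 0.05. fail to reject H0.

H = 4.4553, df = 2, p = 0.107783, fail to reject H0.


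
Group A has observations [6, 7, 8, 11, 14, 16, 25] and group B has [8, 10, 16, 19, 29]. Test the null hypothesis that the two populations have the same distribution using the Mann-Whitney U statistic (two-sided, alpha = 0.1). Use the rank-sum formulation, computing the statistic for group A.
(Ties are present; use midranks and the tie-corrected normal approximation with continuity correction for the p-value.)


Step 1: Combine and sort all 12 observations; assign midranks.
sorted (value, group): (6,X), (7,X), (8,X), (8,Y), (10,Y), (11,X), (14,X), (16,X), (16,Y), (19,Y), (25,X), (29,Y)
ranks: 6->1, 7->2, 8->3.5, 8->3.5, 10->5, 11->6, 14->7, 16->8.5, 16->8.5, 19->10, 25->11, 29->12
Step 2: Rank sum for X: R1 = 1 + 2 + 3.5 + 6 + 7 + 8.5 + 11 = 39.
Step 3: U_X = R1 - n1(n1+1)/2 = 39 - 7*8/2 = 39 - 28 = 11.
       U_Y = n1*n2 - U_X = 35 - 11 = 24.
Step 4: Ties are present, so use the tie-corrected normal approximation (with continuity correction) for the p-value.
Step 5: p-value = 0.328162; compare to alpha = 0.1. fail to reject H0.

U_X = 11, p = 0.328162, fail to reject H0 at alpha = 0.1.


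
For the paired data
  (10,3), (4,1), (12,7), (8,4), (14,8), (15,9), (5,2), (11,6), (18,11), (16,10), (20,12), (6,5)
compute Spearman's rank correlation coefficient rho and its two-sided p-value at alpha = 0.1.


Step 1: Rank x and y separately (midranks; no ties here).
rank(x): 10->5, 4->1, 12->7, 8->4, 14->8, 15->9, 5->2, 11->6, 18->11, 16->10, 20->12, 6->3
rank(y): 3->3, 1->1, 7->7, 4->4, 8->8, 9->9, 2->2, 6->6, 11->11, 10->10, 12->12, 5->5
Step 2: d_i = R_x(i) - R_y(i); compute d_i^2.
  (5-3)^2=4, (1-1)^2=0, (7-7)^2=0, (4-4)^2=0, (8-8)^2=0, (9-9)^2=0, (2-2)^2=0, (6-6)^2=0, (11-11)^2=0, (10-10)^2=0, (12-12)^2=0, (3-5)^2=4
sum(d^2) = 8.
Step 3: rho = 1 - 6*8 / (12*(12^2 - 1)) = 1 - 48/1716 = 0.972028.
Step 4: Under H0, t = rho * sqrt((n-2)/(1-rho^2)) = 13.0876 ~ t(10).
Step 5: Two-sided p-value from the t-distribution with 10 df = 0.000000.
Step 6: alpha = 0.1. reject H0.

rho = 0.9720, p = 0.000000, reject H0 at alpha = 0.1.


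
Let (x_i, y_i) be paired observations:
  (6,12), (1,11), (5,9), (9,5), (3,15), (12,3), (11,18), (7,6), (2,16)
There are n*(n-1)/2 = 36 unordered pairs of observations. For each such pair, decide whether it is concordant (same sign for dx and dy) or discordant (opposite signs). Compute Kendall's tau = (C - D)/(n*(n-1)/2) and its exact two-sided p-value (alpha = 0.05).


Step 1: Enumerate the 36 unordered pairs (i,j) with i<j and classify each by sign(x_j-x_i) * sign(y_j-y_i).
  (1,2):dx=-5,dy=-1->C; (1,3):dx=-1,dy=-3->C; (1,4):dx=+3,dy=-7->D; (1,5):dx=-3,dy=+3->D
  (1,6):dx=+6,dy=-9->D; (1,7):dx=+5,dy=+6->C; (1,8):dx=+1,dy=-6->D; (1,9):dx=-4,dy=+4->D
  (2,3):dx=+4,dy=-2->D; (2,4):dx=+8,dy=-6->D; (2,5):dx=+2,dy=+4->C; (2,6):dx=+11,dy=-8->D
  (2,7):dx=+10,dy=+7->C; (2,8):dx=+6,dy=-5->D; (2,9):dx=+1,dy=+5->C; (3,4):dx=+4,dy=-4->D
  (3,5):dx=-2,dy=+6->D; (3,6):dx=+7,dy=-6->D; (3,7):dx=+6,dy=+9->C; (3,8):dx=+2,dy=-3->D
  (3,9):dx=-3,dy=+7->D; (4,5):dx=-6,dy=+10->D; (4,6):dx=+3,dy=-2->D; (4,7):dx=+2,dy=+13->C
  (4,8):dx=-2,dy=+1->D; (4,9):dx=-7,dy=+11->D; (5,6):dx=+9,dy=-12->D; (5,7):dx=+8,dy=+3->C
  (5,8):dx=+4,dy=-9->D; (5,9):dx=-1,dy=+1->D; (6,7):dx=-1,dy=+15->D; (6,8):dx=-5,dy=+3->D
  (6,9):dx=-10,dy=+13->D; (7,8):dx=-4,dy=-12->C; (7,9):dx=-9,dy=-2->C; (8,9):dx=-5,dy=+10->D
Step 2: C = 11, D = 25, total pairs = 36.
Step 3: tau = (C - D)/(n(n-1)/2) = (11 - 25)/36 = -0.388889.
Step 4: Exact two-sided p-value (enumerate n! = 362880 permutations of y under H0): p = 0.180181.
Step 5: alpha = 0.05. fail to reject H0.

tau_b = -0.3889 (C=11, D=25), p = 0.180181, fail to reject H0.


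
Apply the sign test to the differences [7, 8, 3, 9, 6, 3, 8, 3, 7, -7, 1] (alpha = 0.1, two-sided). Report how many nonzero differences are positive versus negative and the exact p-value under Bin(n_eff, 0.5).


Step 1: Discard zero differences. Original n = 11; n_eff = number of nonzero differences = 11.
Nonzero differences (with sign): +7, +8, +3, +9, +6, +3, +8, +3, +7, -7, +1
Step 2: Count signs: positive = 10, negative = 1.
Step 3: Under H0: P(positive) = 0.5, so the number of positives S ~ Bin(11, 0.5).
Step 4: Two-sided exact p-value = sum of Bin(11,0.5) probabilities at or below the observed probability = 0.011719.
Step 5: alpha = 0.1. reject H0.

n_eff = 11, pos = 10, neg = 1, p = 0.011719, reject H0.


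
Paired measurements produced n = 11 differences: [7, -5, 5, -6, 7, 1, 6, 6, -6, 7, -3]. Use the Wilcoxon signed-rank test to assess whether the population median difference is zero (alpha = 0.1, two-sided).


Step 1: Drop any zero differences (none here) and take |d_i|.
|d| = [7, 5, 5, 6, 7, 1, 6, 6, 6, 7, 3]
Step 2: Midrank |d_i| (ties get averaged ranks).
ranks: |7|->10, |5|->3.5, |5|->3.5, |6|->6.5, |7|->10, |1|->1, |6|->6.5, |6|->6.5, |6|->6.5, |7|->10, |3|->2
Step 3: Attach original signs; sum ranks with positive sign and with negative sign.
W+ = 10 + 3.5 + 10 + 1 + 6.5 + 6.5 + 10 = 47.5
W- = 3.5 + 6.5 + 6.5 + 2 = 18.5
(Check: W+ + W- = 66 should equal n(n+1)/2 = 66.)
Step 4: Test statistic W = min(W+, W-) = 18.5.
Step 5: Ties in |d|, so use the tie-corrected normal approximation.
        E[W] = n(n+1)/4 = 11*12/4 = 33.
        Tie groups: |d|=5 (t=2), |d|=6 (t=4), |d|=7 (t=3); sum(t^3 - t) = 90.
        Var[W] = n(n+1)(2n+1)/24 - sum(t^3-t)/48 = 3036/24 - 90/48 = 124.625.
        z = (W - E[W]) / sqrt(Var[W]) = (18.5 - 33) / 11.1636 = -1.2989.
        Two-sided p = 2*Phi(z) = 0.193989.
Step 6: alpha = 0.1. fail to reject H0.

W+ = 47.5, W- = 18.5, W = min = 18.5, p = 0.193989, fail to reject H0.


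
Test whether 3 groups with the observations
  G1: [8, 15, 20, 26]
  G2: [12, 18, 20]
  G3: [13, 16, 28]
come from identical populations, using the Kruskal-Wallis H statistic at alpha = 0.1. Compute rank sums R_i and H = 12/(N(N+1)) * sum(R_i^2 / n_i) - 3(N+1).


Step 1: Combine all N = 10 observations and assign midranks.
sorted (value, group, rank): (8,G1,1), (12,G2,2), (13,G3,3), (15,G1,4), (16,G3,5), (18,G2,6), (20,G1,7.5), (20,G2,7.5), (26,G1,9), (28,G3,10)
Step 2: Sum ranks within each group.
R_1 = 21.5 (n_1 = 4)
R_2 = 15.5 (n_2 = 3)
R_3 = 18 (n_3 = 3)
Step 3: H = 12/(N(N+1)) * sum(R_i^2/n_i) - 3(N+1)
     = 12/(10*11) * (21.5^2/4 + 15.5^2/3 + 18^2/3) - 3*11
     = 0.109091 * 303.646 - 33
     = 0.125000.
Step 4: Ties present; correction factor C = 1 - 6/(10^3 - 10) = 0.993939. Corrected H = 0.125000 / 0.993939 = 0.125762.
Step 5: Under H0, H ~ chi^2(2); p-value = 0.939055.
Step 6: alpha = 0.1. fail to reject H0.

H = 0.1258, df = 2, p = 0.939055, fail to reject H0.


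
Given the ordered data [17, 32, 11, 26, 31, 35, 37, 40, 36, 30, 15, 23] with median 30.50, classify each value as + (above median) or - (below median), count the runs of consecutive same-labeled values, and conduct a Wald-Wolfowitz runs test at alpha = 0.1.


Step 1: Compute median = 30.50; label A = above, B = below.
Labels in order: BABBAAAAABBB  (n_A = 6, n_B = 6)
Step 2: Count runs R = 5.
Step 3: Under H0 (random ordering), E[R] = 2*n_A*n_B/(n_A+n_B) + 1 = 2*6*6/12 + 1 = 7.0000.
        Var[R] = 2*n_A*n_B*(2*n_A*n_B - n_A - n_B) / ((n_A+n_B)^2 * (n_A+n_B-1)) = 4320/1584 = 2.7273.
        SD[R] = 1.6514.
Step 4: Continuity-corrected z = (R + 0.5 - E[R]) / SD[R] = (5 + 0.5 - 7.0000) / 1.6514 = -0.9083.
Step 5: Two-sided p-value via normal approximation = 2*(1 - Phi(|z|)) = 0.363722.
Step 6: alpha = 0.1. fail to reject H0.

R = 5, z = -0.9083, p = 0.363722, fail to reject H0.


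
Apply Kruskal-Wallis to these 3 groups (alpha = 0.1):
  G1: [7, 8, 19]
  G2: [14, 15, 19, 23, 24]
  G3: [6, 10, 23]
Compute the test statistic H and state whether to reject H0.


Step 1: Combine all N = 11 observations and assign midranks.
sorted (value, group, rank): (6,G3,1), (7,G1,2), (8,G1,3), (10,G3,4), (14,G2,5), (15,G2,6), (19,G1,7.5), (19,G2,7.5), (23,G2,9.5), (23,G3,9.5), (24,G2,11)
Step 2: Sum ranks within each group.
R_1 = 12.5 (n_1 = 3)
R_2 = 39 (n_2 = 5)
R_3 = 14.5 (n_3 = 3)
Step 3: H = 12/(N(N+1)) * sum(R_i^2/n_i) - 3(N+1)
     = 12/(11*12) * (12.5^2/3 + 39^2/5 + 14.5^2/3) - 3*12
     = 0.090909 * 426.367 - 36
     = 2.760606.
Step 4: Ties present; correction factor C = 1 - 12/(11^3 - 11) = 0.990909. Corrected H = 2.760606 / 0.990909 = 2.785933.
Step 5: Under H0, H ~ chi^2(2); p-value = 0.248338.
Step 6: alpha = 0.1. fail to reject H0.

H = 2.7859, df = 2, p = 0.248338, fail to reject H0.


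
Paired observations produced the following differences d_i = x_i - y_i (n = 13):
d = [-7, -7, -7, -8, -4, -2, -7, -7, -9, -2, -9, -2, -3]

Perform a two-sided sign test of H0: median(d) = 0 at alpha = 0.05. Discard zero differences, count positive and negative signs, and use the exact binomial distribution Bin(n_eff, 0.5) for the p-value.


Step 1: Discard zero differences. Original n = 13; n_eff = number of nonzero differences = 13.
Nonzero differences (with sign): -7, -7, -7, -8, -4, -2, -7, -7, -9, -2, -9, -2, -3
Step 2: Count signs: positive = 0, negative = 13.
Step 3: Under H0: P(positive) = 0.5, so the number of positives S ~ Bin(13, 0.5).
Step 4: Two-sided exact p-value = sum of Bin(13,0.5) probabilities at or below the observed probability = 0.000244.
Step 5: alpha = 0.05. reject H0.

n_eff = 13, pos = 0, neg = 13, p = 0.000244, reject H0.


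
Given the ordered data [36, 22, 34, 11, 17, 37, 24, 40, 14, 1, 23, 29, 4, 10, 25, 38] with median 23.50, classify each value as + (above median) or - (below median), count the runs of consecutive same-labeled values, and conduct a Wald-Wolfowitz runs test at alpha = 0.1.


Step 1: Compute median = 23.50; label A = above, B = below.
Labels in order: ABABBAAABBBABBAA  (n_A = 8, n_B = 8)
Step 2: Count runs R = 9.
Step 3: Under H0 (random ordering), E[R] = 2*n_A*n_B/(n_A+n_B) + 1 = 2*8*8/16 + 1 = 9.0000.
        Var[R] = 2*n_A*n_B*(2*n_A*n_B - n_A - n_B) / ((n_A+n_B)^2 * (n_A+n_B-1)) = 14336/3840 = 3.7333.
        SD[R] = 1.9322.
Step 4: R = E[R], so z = 0 with no continuity correction.
Step 5: Two-sided p-value via normal approximation = 2*(1 - Phi(|z|)) = 1.000000.
Step 6: alpha = 0.1. fail to reject H0.

R = 9, z = 0.0000, p = 1.000000, fail to reject H0.


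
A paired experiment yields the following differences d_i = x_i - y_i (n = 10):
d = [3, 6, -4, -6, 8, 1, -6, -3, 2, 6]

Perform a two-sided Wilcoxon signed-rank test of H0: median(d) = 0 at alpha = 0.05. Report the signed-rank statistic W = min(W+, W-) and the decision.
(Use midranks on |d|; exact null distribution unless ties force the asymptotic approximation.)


Step 1: Drop any zero differences (none here) and take |d_i|.
|d| = [3, 6, 4, 6, 8, 1, 6, 3, 2, 6]
Step 2: Midrank |d_i| (ties get averaged ranks).
ranks: |3|->3.5, |6|->7.5, |4|->5, |6|->7.5, |8|->10, |1|->1, |6|->7.5, |3|->3.5, |2|->2, |6|->7.5
Step 3: Attach original signs; sum ranks with positive sign and with negative sign.
W+ = 3.5 + 7.5 + 10 + 1 + 2 + 7.5 = 31.5
W- = 5 + 7.5 + 7.5 + 3.5 = 23.5
(Check: W+ + W- = 55 should equal n(n+1)/2 = 55.)
Step 4: Test statistic W = min(W+, W-) = 23.5.
Step 5: Ties in |d|, so use the tie-corrected normal approximation.
        E[W] = n(n+1)/4 = 10*11/4 = 27.5.
        Tie groups: |d|=3 (t=2), |d|=6 (t=4); sum(t^3 - t) = 66.
        Var[W] = n(n+1)(2n+1)/24 - sum(t^3-t)/48 = 2310/24 - 66/48 = 94.875.
        z = (W - E[W]) / sqrt(Var[W]) = (23.5 - 27.5) / 9.7404 = -0.4107.
        Two-sided p = 2*Phi(z) = 0.681321.
Step 6: alpha = 0.05. fail to reject H0.

W+ = 31.5, W- = 23.5, W = min = 23.5, p = 0.681321, fail to reject H0.


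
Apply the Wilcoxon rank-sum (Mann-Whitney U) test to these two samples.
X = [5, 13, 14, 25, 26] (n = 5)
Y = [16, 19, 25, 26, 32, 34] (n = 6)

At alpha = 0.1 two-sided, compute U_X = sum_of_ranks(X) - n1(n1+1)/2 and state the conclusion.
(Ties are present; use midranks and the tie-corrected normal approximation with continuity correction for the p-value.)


Step 1: Combine and sort all 11 observations; assign midranks.
sorted (value, group): (5,X), (13,X), (14,X), (16,Y), (19,Y), (25,X), (25,Y), (26,X), (26,Y), (32,Y), (34,Y)
ranks: 5->1, 13->2, 14->3, 16->4, 19->5, 25->6.5, 25->6.5, 26->8.5, 26->8.5, 32->10, 34->11
Step 2: Rank sum for X: R1 = 1 + 2 + 3 + 6.5 + 8.5 = 21.
Step 3: U_X = R1 - n1(n1+1)/2 = 21 - 5*6/2 = 21 - 15 = 6.
       U_Y = n1*n2 - U_X = 30 - 6 = 24.
Step 4: Ties are present, so use the tie-corrected normal approximation (with continuity correction) for the p-value.
Step 5: p-value = 0.119000; compare to alpha = 0.1. fail to reject H0.

U_X = 6, p = 0.119000, fail to reject H0 at alpha = 0.1.


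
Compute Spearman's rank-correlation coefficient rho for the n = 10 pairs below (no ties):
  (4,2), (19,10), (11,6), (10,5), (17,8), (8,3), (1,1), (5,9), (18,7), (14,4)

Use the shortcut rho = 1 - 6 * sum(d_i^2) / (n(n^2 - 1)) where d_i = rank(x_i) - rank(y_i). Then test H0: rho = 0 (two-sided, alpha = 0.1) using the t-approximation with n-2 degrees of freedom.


Step 1: Rank x and y separately (midranks; no ties here).
rank(x): 4->2, 19->10, 11->6, 10->5, 17->8, 8->4, 1->1, 5->3, 18->9, 14->7
rank(y): 2->2, 10->10, 6->6, 5->5, 8->8, 3->3, 1->1, 9->9, 7->7, 4->4
Step 2: d_i = R_x(i) - R_y(i); compute d_i^2.
  (2-2)^2=0, (10-10)^2=0, (6-6)^2=0, (5-5)^2=0, (8-8)^2=0, (4-3)^2=1, (1-1)^2=0, (3-9)^2=36, (9-7)^2=4, (7-4)^2=9
sum(d^2) = 50.
Step 3: rho = 1 - 6*50 / (10*(10^2 - 1)) = 1 - 300/990 = 0.696970.
Step 4: Under H0, t = rho * sqrt((n-2)/(1-rho^2)) = 2.7490 ~ t(8).
Step 5: Two-sided p-value from the t-distribution with 8 df = 0.025097.
Step 6: alpha = 0.1. reject H0.

rho = 0.6970, p = 0.025097, reject H0 at alpha = 0.1.


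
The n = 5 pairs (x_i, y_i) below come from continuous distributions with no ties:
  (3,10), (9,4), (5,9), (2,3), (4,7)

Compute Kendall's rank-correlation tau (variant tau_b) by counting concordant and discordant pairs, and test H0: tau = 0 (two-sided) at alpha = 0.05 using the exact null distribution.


Step 1: Enumerate the 10 unordered pairs (i,j) with i<j and classify each by sign(x_j-x_i) * sign(y_j-y_i).
  (1,2):dx=+6,dy=-6->D; (1,3):dx=+2,dy=-1->D; (1,4):dx=-1,dy=-7->C; (1,5):dx=+1,dy=-3->D
  (2,3):dx=-4,dy=+5->D; (2,4):dx=-7,dy=-1->C; (2,5):dx=-5,dy=+3->D; (3,4):dx=-3,dy=-6->C
  (3,5):dx=-1,dy=-2->C; (4,5):dx=+2,dy=+4->C
Step 2: C = 5, D = 5, total pairs = 10.
Step 3: tau = (C - D)/(n(n-1)/2) = (5 - 5)/10 = 0.000000.
Step 4: Exact two-sided p-value (enumerate n! = 120 permutations of y under H0): p = 1.000000.
Step 5: alpha = 0.05. fail to reject H0.

tau_b = 0.0000 (C=5, D=5), p = 1.000000, fail to reject H0.


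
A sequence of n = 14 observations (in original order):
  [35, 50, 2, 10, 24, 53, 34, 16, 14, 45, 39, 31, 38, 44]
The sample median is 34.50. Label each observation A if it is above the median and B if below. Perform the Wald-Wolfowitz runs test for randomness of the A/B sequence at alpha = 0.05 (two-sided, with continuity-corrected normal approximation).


Step 1: Compute median = 34.50; label A = above, B = below.
Labels in order: AABBBABBBAABAA  (n_A = 7, n_B = 7)
Step 2: Count runs R = 7.
Step 3: Under H0 (random ordering), E[R] = 2*n_A*n_B/(n_A+n_B) + 1 = 2*7*7/14 + 1 = 8.0000.
        Var[R] = 2*n_A*n_B*(2*n_A*n_B - n_A - n_B) / ((n_A+n_B)^2 * (n_A+n_B-1)) = 8232/2548 = 3.2308.
        SD[R] = 1.7974.
Step 4: Continuity-corrected z = (R + 0.5 - E[R]) / SD[R] = (7 + 0.5 - 8.0000) / 1.7974 = -0.2782.
Step 5: Two-sided p-value via normal approximation = 2*(1 - Phi(|z|)) = 0.780879.
Step 6: alpha = 0.05. fail to reject H0.

R = 7, z = -0.2782, p = 0.780879, fail to reject H0.


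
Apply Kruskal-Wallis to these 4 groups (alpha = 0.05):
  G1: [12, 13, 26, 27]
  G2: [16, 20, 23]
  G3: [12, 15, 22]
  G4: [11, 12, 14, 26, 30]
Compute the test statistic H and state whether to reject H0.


Step 1: Combine all N = 15 observations and assign midranks.
sorted (value, group, rank): (11,G4,1), (12,G1,3), (12,G3,3), (12,G4,3), (13,G1,5), (14,G4,6), (15,G3,7), (16,G2,8), (20,G2,9), (22,G3,10), (23,G2,11), (26,G1,12.5), (26,G4,12.5), (27,G1,14), (30,G4,15)
Step 2: Sum ranks within each group.
R_1 = 34.5 (n_1 = 4)
R_2 = 28 (n_2 = 3)
R_3 = 20 (n_3 = 3)
R_4 = 37.5 (n_4 = 5)
Step 3: H = 12/(N(N+1)) * sum(R_i^2/n_i) - 3(N+1)
     = 12/(15*16) * (34.5^2/4 + 28^2/3 + 20^2/3 + 37.5^2/5) - 3*16
     = 0.050000 * 973.479 - 48
     = 0.673958.
Step 4: Ties present; correction factor C = 1 - 30/(15^3 - 15) = 0.991071. Corrected H = 0.673958 / 0.991071 = 0.680030.
Step 5: Under H0, H ~ chi^2(3); p-value = 0.877891.
Step 6: alpha = 0.05. fail to reject H0.

H = 0.6800, df = 3, p = 0.877891, fail to reject H0.


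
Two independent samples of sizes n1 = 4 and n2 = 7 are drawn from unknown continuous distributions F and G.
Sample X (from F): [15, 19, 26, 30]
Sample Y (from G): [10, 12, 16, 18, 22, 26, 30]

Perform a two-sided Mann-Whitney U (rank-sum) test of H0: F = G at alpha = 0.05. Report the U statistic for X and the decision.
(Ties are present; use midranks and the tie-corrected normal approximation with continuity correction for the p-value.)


Step 1: Combine and sort all 11 observations; assign midranks.
sorted (value, group): (10,Y), (12,Y), (15,X), (16,Y), (18,Y), (19,X), (22,Y), (26,X), (26,Y), (30,X), (30,Y)
ranks: 10->1, 12->2, 15->3, 16->4, 18->5, 19->6, 22->7, 26->8.5, 26->8.5, 30->10.5, 30->10.5
Step 2: Rank sum for X: R1 = 3 + 6 + 8.5 + 10.5 = 28.
Step 3: U_X = R1 - n1(n1+1)/2 = 28 - 4*5/2 = 28 - 10 = 18.
       U_Y = n1*n2 - U_X = 28 - 18 = 10.
Step 4: Ties are present, so use the tie-corrected normal approximation (with continuity correction) for the p-value.
Step 5: p-value = 0.506393; compare to alpha = 0.05. fail to reject H0.

U_X = 18, p = 0.506393, fail to reject H0 at alpha = 0.05.


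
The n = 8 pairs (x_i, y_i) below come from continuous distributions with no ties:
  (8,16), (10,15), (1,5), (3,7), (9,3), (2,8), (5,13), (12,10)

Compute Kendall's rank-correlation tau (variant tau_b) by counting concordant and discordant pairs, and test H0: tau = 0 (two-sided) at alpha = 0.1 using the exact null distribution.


Step 1: Enumerate the 28 unordered pairs (i,j) with i<j and classify each by sign(x_j-x_i) * sign(y_j-y_i).
  (1,2):dx=+2,dy=-1->D; (1,3):dx=-7,dy=-11->C; (1,4):dx=-5,dy=-9->C; (1,5):dx=+1,dy=-13->D
  (1,6):dx=-6,dy=-8->C; (1,7):dx=-3,dy=-3->C; (1,8):dx=+4,dy=-6->D; (2,3):dx=-9,dy=-10->C
  (2,4):dx=-7,dy=-8->C; (2,5):dx=-1,dy=-12->C; (2,6):dx=-8,dy=-7->C; (2,7):dx=-5,dy=-2->C
  (2,8):dx=+2,dy=-5->D; (3,4):dx=+2,dy=+2->C; (3,5):dx=+8,dy=-2->D; (3,6):dx=+1,dy=+3->C
  (3,7):dx=+4,dy=+8->C; (3,8):dx=+11,dy=+5->C; (4,5):dx=+6,dy=-4->D; (4,6):dx=-1,dy=+1->D
  (4,7):dx=+2,dy=+6->C; (4,8):dx=+9,dy=+3->C; (5,6):dx=-7,dy=+5->D; (5,7):dx=-4,dy=+10->D
  (5,8):dx=+3,dy=+7->C; (6,7):dx=+3,dy=+5->C; (6,8):dx=+10,dy=+2->C; (7,8):dx=+7,dy=-3->D
Step 2: C = 18, D = 10, total pairs = 28.
Step 3: tau = (C - D)/(n(n-1)/2) = (18 - 10)/28 = 0.285714.
Step 4: Exact two-sided p-value (enumerate n! = 40320 permutations of y under H0): p = 0.398760.
Step 5: alpha = 0.1. fail to reject H0.

tau_b = 0.2857 (C=18, D=10), p = 0.398760, fail to reject H0.
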